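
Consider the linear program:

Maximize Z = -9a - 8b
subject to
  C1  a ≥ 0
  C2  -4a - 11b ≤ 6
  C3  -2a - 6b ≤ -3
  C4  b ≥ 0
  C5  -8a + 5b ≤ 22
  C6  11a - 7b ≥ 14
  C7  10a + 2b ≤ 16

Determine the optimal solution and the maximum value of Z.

a = 21/16, b = 1/16, maximum Z = -197/16

The optimum lies where -2a - 6b = -3 and 11a - 7b = 14.
Solving simultaneously gives a = 21/16, b = 1/16.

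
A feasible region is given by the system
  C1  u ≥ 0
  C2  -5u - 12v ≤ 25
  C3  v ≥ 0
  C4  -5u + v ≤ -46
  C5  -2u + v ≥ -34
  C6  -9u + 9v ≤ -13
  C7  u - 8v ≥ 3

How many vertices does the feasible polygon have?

4

The feasible vertices (each the meet of two boundaries and inside every other half-plane) are:
  (46/5, 0)
  (17, 0)
  (365/39, 31/39)
  (269/15, 28/15)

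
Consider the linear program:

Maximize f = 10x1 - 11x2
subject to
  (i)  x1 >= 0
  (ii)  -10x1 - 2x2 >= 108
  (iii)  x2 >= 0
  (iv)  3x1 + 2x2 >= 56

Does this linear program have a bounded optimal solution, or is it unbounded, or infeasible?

infeasible

The boundaries x1 = 0 and 3x1 + 2x2 = 56 meet at (0, 28), but that point violates -10x1 - 2x2 ≥ 108. Every candidate vertex is excluded by some other constraint, so the feasible region is empty.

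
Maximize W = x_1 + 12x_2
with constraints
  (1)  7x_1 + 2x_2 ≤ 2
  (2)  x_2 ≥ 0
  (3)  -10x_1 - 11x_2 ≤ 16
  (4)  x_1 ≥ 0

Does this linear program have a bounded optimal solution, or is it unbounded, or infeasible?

bounded optimum

Extreme points and W = x_1 + 12x_2:
  (2/7, 0) → W = 2/7
  (0, 1) → W = 12
  (0, 0) → W = 0
The feasible region has finitely many vertices and no improving ray; the maximum is 12 at (0, 1).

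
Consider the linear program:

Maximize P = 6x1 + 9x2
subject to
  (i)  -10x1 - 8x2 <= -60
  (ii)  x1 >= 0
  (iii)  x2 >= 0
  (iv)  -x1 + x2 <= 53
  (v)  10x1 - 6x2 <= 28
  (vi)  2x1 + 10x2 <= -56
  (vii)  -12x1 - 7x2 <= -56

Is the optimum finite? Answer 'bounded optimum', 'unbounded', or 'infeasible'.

The boundaries -10x1 - 8x2 = -60 and 10x1 - 6x2 = 28 meet at (146/35, 16/7), but that point violates 2x1 + 10x2 ≤ -56. Every candidate vertex is excluded by some other constraint, so the feasible region is empty.

infeasible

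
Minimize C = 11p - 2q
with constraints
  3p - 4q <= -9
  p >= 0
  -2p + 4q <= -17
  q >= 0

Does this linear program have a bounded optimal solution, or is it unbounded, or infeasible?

The boundaries 3p - 4q = -9 and p = 0 meet at (0, 9/4), but that point violates -2p + 4q ≤ -17. Every candidate vertex is excluded by some other constraint, so the feasible region is empty.

infeasible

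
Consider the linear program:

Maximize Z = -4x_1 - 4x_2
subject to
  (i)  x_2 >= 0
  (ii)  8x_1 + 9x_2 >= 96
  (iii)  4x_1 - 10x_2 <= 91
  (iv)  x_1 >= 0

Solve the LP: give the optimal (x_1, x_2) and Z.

x_1 = 0, x_2 = 32/3, maximum Z = -128/3

Feasible corners and Z = -4x_1 - 4x_2:
  (12, 0) → Z = -48
  (91/4, 0) → Z = -91
  (0, 32/3) → Z = -128/3
The feasible region is unbounded (it extends along (0, 1), (5, 2)), but Z strictly decreases along every unbounded feasible direction, so there is no improving ray and the maximum is attained at a vertex.

The optimum lies where 8x_1 + 9x_2 = 96 and x_1 = 0.
Solving simultaneously gives x_1 = 0, x_2 = 32/3.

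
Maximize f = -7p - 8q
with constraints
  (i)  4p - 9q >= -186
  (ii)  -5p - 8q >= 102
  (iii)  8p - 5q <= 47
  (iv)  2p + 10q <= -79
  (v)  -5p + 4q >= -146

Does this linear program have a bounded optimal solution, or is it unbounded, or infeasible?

From the feasible point (-2571/58, 28/29), moving in the direction (-4, -5) keeps every constraint satisfied while f increases without bound.

unbounded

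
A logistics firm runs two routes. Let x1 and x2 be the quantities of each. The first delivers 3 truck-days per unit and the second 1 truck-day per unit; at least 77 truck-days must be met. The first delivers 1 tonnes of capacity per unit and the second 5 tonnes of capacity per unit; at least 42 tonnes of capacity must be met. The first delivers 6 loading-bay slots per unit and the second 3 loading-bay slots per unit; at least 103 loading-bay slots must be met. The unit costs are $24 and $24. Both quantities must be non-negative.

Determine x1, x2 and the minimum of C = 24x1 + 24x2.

Corner points and C = 24x1 + 24x2:
  (0, 77) → C = 1848
  (42, 0) → C = 1008
  (49/2, 7/2) → C = 672
The feasible region is unbounded (it extends along (0, 1), (1, 0)), but C strictly increases along every unbounded feasible direction, so there is no improving ray and the minimum is attained at a vertex.

The optimum lies where 3x1 + x2 = 77 and x1 + 5x2 = 42.
Solving simultaneously gives x1 = 49/2, x2 = 7/2.

x1 = 49/2, x2 = 7/2, minimum C = 672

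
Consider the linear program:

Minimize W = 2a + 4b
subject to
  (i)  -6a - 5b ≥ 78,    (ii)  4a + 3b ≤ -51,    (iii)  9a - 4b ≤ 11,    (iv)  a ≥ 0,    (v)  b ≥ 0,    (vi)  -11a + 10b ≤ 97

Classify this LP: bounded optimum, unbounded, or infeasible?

The boundaries b = 0 and -11a + 10b = 97 meet at (-97/11, 0), but that point violates -6a - 5b ≥ 78. Every candidate vertex is excluded by some other constraint, so the feasible region is empty.

infeasible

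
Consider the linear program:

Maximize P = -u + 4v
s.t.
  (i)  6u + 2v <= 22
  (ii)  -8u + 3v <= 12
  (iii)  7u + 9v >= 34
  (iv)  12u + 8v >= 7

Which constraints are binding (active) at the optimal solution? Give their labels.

Corner points and P = -u + 4v:
  (21/17, 124/17) → P = 475/17
  (13/4, 5/4) → P = 7/4
  (-2/31, 356/93) → P = 1430/93

The maximum is at (21/17, 124/17). Substituting into each constraint, equality holds for (i) and (ii); the remaining constraints have slack.

(i) and (ii)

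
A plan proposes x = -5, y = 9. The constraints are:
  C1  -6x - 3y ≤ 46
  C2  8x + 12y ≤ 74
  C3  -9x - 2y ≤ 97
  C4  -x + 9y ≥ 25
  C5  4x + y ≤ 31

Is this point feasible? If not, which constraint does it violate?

feasible

C1: 3 ≤ 46 ✓
C2: 68 ≤ 74 ✓
C3: 27 ≤ 97 ✓
C4: 86 ≥ 25 ✓
C5: -11 ≤ 31 ✓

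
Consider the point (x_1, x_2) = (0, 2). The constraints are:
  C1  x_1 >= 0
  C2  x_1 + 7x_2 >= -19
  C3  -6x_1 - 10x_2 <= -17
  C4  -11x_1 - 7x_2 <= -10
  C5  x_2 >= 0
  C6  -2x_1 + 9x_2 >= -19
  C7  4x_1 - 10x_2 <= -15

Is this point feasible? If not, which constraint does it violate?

C1: 0 ≥ 0 ✓
C2: 14 ≥ -19 ✓
C3: -20 ≤ -17 ✓
C4: -14 ≤ -10 ✓
C5: 2 ≥ 0 ✓
C6: 18 ≥ -19 ✓
C7: -20 ≤ -15 ✓

feasible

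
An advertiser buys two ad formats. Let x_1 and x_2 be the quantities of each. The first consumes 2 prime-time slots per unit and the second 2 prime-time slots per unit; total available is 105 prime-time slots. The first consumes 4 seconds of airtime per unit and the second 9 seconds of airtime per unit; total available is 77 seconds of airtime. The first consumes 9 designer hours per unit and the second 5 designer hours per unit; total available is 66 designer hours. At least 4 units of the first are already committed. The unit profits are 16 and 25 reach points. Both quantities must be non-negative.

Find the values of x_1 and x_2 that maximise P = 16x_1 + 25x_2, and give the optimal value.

Feasible corners and P = 16x_1 + 25x_2:
  (22/3, 0) → P = 352/3
  (4, 0) → P = 64
  (4, 6) → P = 214

At the optimal vertex, 9x_1 + 5x_2 = 66 and x_1 = 4.
Solving simultaneously gives x_1 = 4, x_2 = 6.

x_1 = 4, x_2 = 6, maximum P = 214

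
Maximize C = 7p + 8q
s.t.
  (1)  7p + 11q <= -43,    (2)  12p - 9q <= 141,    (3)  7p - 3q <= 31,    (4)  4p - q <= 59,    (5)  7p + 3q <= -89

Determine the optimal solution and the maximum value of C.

p = -425/28, q = 23/4, maximum C = -241/4

The feasible region is unbounded (it extends along (-3, -4), (-11, 7)), but C strictly decreases along every unbounded feasible direction, so there is no improving ray and the maximum is attained at a vertex.

The optimum lies where 7p + 11q = -43 and 7p + 3q = -89.
Solving simultaneously gives p = -425/28, q = 23/4.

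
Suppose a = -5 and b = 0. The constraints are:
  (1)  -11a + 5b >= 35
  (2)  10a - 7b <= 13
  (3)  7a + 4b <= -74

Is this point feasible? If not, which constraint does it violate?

Constraint (3): 7a + 4b = -35, which is not ≤ -74. All other constraints are satisfied.

not feasible — violates (3)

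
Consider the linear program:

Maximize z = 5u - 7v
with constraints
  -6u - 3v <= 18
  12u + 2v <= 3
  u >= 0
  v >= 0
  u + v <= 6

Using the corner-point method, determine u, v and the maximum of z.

u = 1/4, v = 0, maximum z = 5/4

Vertices and z = 5u - 7v:
  (0, 3/2) → z = -21/2
  (1/4, 0) → z = 5/4
  (0, 0) → z = 0

At the optimal vertex, 12u + 2v = 3 and v = 0.
Solving simultaneously gives u = 1/4, v = 0.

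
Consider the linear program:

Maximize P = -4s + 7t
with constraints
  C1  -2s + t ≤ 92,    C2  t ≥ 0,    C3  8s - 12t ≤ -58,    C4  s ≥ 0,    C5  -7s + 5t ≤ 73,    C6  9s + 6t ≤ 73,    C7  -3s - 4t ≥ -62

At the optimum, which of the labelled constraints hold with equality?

Feasible corners and P = -4s + 7t:
  (0, 29/6) → P = 203/6
  (44/13, 553/78) → P = 2815/78
  (0, 73/6) → P = 511/6

The maximum is at (0, 73/6). Substituting into each constraint, equality holds for C4 and C6; the remaining constraints have slack.

C4 and C6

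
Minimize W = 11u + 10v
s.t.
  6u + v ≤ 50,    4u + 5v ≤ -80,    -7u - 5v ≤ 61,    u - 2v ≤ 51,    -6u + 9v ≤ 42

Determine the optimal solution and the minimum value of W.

u = 7, v = -22, minimum W = -143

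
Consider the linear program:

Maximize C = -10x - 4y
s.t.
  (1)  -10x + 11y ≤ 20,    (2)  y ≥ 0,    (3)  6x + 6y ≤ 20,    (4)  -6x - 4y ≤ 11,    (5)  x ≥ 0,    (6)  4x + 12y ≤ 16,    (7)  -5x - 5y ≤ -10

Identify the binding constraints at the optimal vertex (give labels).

Corner points and C = -10x - 4y:
  (10/3, 0) → C = -100/3
  (2, 0) → C = -20
  (3, 1/3) → C = -94/3
  (1, 1) → C = -14

The maximum is at (1, 1). Substituting into each constraint, equality holds for (6) and (7); the remaining constraints have slack.

(6) and (7)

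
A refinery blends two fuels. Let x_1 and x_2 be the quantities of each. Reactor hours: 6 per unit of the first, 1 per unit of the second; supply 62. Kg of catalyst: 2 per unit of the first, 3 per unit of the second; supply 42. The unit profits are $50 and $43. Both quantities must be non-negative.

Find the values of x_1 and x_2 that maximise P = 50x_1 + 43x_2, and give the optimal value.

Corner points and P = 50x_1 + 43x_2:
  (0, 0) → P = 0
  (0, 14) → P = 602
  (31/3, 0) → P = 1550/3
  (9, 8) → P = 794

The optimum lies where 6x_1 + x_2 = 62 and 2x_1 + 3x_2 = 42.
Solving simultaneously gives x_1 = 9, x_2 = 8.

x_1 = 9, x_2 = 8, maximum P = 794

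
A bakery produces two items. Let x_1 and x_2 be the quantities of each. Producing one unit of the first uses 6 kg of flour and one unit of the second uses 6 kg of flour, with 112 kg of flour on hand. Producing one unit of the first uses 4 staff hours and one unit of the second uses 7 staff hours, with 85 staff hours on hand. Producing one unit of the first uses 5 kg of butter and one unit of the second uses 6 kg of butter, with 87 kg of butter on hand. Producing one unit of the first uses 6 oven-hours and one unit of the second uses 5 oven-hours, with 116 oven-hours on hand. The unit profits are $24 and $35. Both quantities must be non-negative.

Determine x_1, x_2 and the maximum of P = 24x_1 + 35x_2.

x_1 = 9, x_2 = 7, maximum P = 461

Corner points and P = 24x_1 + 35x_2:
  (0, 0) → P = 0
  (0, 85/7) → P = 425
  (87/5, 0) → P = 2088/5
  (9, 7) → P = 461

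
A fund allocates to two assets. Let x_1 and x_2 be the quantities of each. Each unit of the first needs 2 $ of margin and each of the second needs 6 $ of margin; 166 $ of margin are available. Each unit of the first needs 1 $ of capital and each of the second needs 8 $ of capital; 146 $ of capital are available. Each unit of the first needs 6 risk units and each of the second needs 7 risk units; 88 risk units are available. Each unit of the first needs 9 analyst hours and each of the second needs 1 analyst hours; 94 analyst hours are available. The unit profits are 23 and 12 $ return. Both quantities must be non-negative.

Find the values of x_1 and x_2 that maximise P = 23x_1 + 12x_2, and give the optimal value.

Feasible corners and P = 23x_1 + 12x_2:
  (0, 0) → P = 0
  (0, 88/7) → P = 1056/7
  (94/9, 0) → P = 2162/9
  (10, 4) → P = 278

The binding constraints are 6x_1 + 7x_2 = 88 and 9x_1 + x_2 = 94.
Solving simultaneously gives x_1 = 10, x_2 = 4.

x_1 = 10, x_2 = 4, maximum P = 278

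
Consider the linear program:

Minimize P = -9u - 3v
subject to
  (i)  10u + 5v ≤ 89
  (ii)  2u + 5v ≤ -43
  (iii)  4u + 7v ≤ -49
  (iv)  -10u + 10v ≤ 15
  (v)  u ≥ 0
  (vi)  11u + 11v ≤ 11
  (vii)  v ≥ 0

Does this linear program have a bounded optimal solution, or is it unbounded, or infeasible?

The boundaries 10u + 5v = 89 and 4u + 7v = -49 meet at (434/25, -423/25), but that point violates v ≥ 0. Every candidate vertex is excluded by some other constraint, so the feasible region is empty.

infeasible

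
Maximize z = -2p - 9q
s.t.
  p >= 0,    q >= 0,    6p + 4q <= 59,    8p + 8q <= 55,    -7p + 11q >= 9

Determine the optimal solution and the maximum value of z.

p = 0, q = 9/11, maximum z = -81/11

Feasible corners and z = -2p - 9q:
  (0, 55/8) → z = -495/8
  (0, 9/11) → z = -81/11
  (533/144, 457/144) → z = -5179/144

At the optimal vertex, p = 0 and -7p + 11q = 9.
Solving simultaneously gives p = 0, q = 9/11.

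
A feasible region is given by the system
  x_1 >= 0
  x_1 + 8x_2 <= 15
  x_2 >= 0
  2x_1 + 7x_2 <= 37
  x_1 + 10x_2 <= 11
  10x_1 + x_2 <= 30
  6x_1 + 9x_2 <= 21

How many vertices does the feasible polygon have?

The feasible vertices (each the meet of two boundaries and inside every other half-plane) are:
  (0, 0)
  (0, 11/10)
  (3, 0)
  (37/17, 15/17)
  (83/28, 5/14)

5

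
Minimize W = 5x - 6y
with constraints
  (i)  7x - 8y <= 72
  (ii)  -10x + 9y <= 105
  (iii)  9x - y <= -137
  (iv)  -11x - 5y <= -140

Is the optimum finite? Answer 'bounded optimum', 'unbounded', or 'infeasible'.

infeasible

The boundaries 7x - 8y = 72 and -10x + 9y = 105 meet at (-1488/17, -1455/17), but that point violates -11x - 5y ≤ -140. Every candidate vertex is excluded by some other constraint, so the feasible region is empty.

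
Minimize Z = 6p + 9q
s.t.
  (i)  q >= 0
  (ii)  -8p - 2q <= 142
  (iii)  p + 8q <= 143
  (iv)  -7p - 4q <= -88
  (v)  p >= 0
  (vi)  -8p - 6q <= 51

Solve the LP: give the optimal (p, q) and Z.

Corner points and Z = 6p + 9q:
  (143, 0) → Z = 858
  (88/7, 0) → Z = 528/7
  (33/13, 913/52) → Z = 693/4

p = 88/7, q = 0, minimum Z = 528/7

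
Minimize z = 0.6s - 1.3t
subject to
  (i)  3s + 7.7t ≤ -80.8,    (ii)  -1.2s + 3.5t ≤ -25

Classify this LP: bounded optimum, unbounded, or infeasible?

unbounded

From the feasible point (-215/47, -2866/329), moving in the direction (-3.5, -1.2) keeps every constraint satisfied while z decreases without bound.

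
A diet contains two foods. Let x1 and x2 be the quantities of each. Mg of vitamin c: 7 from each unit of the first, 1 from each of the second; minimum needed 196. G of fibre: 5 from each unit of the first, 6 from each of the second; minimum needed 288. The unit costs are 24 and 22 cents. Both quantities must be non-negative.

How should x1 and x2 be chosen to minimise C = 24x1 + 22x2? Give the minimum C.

x1 = 24, x2 = 28, minimum C = 1192

Feasible corners and C = 24x1 + 22x2:
  (0, 196) → C = 4312
  (288/5, 0) → C = 6912/5
  (24, 28) → C = 1192
The feasible region is unbounded (it extends along (0, 1), (1, 0)), but C strictly increases along every unbounded feasible direction, so there is no improving ray and the minimum is attained at a vertex.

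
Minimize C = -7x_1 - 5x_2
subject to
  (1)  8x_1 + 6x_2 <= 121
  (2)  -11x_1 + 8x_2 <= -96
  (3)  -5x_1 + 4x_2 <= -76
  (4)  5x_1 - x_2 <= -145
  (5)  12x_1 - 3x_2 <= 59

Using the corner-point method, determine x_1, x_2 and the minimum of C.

Vertices and C = -7x_1 - 5x_2:
  (-56, -89) → C = 837
  (-656/15, -221/3) → C = 10117/15
  (-494/3, -2035/3) → C = 13633/3
The feasible region is unbounded (it extends along (-1, -4), (-8, -11)), but C strictly increases along every unbounded feasible direction, so there is no improving ray and the minimum is attained at a vertex.

At the optimal vertex, -5x_1 + 4x_2 = -76 and 5x_1 - x_2 = -145.
Solving simultaneously gives x_1 = -656/15, x_2 = -221/3.

x_1 = -656/15, x_2 = -221/3, minimum C = 10117/15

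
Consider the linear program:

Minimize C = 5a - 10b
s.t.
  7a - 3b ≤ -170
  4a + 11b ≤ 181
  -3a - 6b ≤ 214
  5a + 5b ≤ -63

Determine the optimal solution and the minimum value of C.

a = -3440/9, b = 1399/9, minimum C = -31190/9

Feasible corners and C = 5a - 10b:
  (-554/17, -988/51) → C = 1570/51
  (-1039/50, 409/50) → C = -1857/10
  (-3440/9, 1399/9) → C = -31190/9
  (-1598/35, 1157/35) → C = -3912/7

At the optimal vertex, 4a + 11b = 181 and -3a - 6b = 214.
Solving simultaneously gives a = -3440/9, b = 1399/9.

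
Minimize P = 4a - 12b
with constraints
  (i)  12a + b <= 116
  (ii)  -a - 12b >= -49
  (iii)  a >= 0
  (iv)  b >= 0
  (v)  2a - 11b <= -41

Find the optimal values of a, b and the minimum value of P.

a = 0, b = 49/12, minimum P = -49

Corner points and P = 4a - 12b:
  (0, 49/12) → P = -49
  (47/35, 139/35) → P = -296/7
  (0, 41/11) → P = -492/11

At the optimal vertex, -a - 12b = -49 and a = 0.
Solving simultaneously gives a = 0, b = 49/12.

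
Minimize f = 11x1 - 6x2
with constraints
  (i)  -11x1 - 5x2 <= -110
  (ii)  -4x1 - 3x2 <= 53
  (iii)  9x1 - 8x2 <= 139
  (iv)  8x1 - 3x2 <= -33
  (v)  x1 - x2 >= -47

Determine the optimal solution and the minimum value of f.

The binding constraints are -11x1 - 5x2 = -110 and x1 - x2 = -47.
Solving simultaneously gives x1 = -125/16, x2 = 627/16.

x1 = -125/16, x2 = 627/16, minimum f = -5137/16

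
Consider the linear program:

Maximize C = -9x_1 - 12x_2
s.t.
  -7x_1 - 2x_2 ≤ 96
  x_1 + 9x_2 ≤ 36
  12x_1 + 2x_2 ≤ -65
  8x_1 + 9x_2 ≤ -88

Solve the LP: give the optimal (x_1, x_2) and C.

Vertices and C = -9x_1 - 12x_2:
  (31/5, -697/10) → C = 3903/5
  (-688/47, 152/47) → C = 4368/47
  (-409/92, -134/23) → C = 10113/92

At the optimal vertex, -7x_1 - 2x_2 = 96 and 12x_1 + 2x_2 = -65.
Solving simultaneously gives x_1 = 31/5, x_2 = -697/10.

x_1 = 31/5, x_2 = -697/10, maximum C = 3903/5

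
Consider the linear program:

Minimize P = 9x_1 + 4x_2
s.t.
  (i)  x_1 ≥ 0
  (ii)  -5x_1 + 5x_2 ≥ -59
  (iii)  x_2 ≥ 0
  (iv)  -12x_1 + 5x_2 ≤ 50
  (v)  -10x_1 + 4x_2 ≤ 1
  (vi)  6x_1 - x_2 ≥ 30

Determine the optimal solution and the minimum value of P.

Corner points and P = 9x_1 + 4x_2:
  (59/5, 0) → P = 531/5
  (5, 0) → P = 45
  (195/2, 244) → P = 3707/2
  (121/14, 153/7) → P = 2313/14
The feasible region is unbounded (it extends along (1, 1), (5, 12)), but P strictly increases along every unbounded feasible direction, so there is no improving ray and the minimum is attained at a vertex.

x_1 = 5, x_2 = 0, minimum P = 45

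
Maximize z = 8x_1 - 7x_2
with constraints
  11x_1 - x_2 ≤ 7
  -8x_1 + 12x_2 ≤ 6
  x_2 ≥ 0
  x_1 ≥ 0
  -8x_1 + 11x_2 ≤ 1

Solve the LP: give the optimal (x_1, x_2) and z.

x_1 = 7/11, x_2 = 0, maximum z = 56/11

Feasible corners and z = 8x_1 - 7x_2:
  (7/11, 0) → z = 56/11
  (78/113, 67/113) → z = 155/113
  (0, 0) → z = 0
  (0, 1/11) → z = -7/11

At the optimal vertex, 11x_1 - x_2 = 7 and x_2 = 0.
Solving simultaneously gives x_1 = 7/11, x_2 = 0.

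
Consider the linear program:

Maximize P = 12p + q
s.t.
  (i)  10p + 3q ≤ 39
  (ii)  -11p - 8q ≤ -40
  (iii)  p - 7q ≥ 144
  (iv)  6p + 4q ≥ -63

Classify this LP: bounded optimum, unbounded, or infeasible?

The boundaries 10p + 3q = 39 and -11p - 8q = -40 meet at (192/47, -29/47), but that point violates p - 7q ≥ 144. Every candidate vertex is excluded by some other constraint, so the feasible region is empty.

infeasible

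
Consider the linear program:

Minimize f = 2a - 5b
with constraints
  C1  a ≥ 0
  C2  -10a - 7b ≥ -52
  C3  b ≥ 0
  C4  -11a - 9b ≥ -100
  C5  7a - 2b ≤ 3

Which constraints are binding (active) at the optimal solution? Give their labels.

Feasible corners and f = 2a - 5b:
  (0, 52/7) → f = -260/7
  (0, 0) → f = 0
  (125/69, 334/69) → f = -1420/69
  (3/7, 0) → f = 6/7

The minimum is at (0, 52/7). Substituting into each constraint, equality holds for C1 and C2; the remaining constraints have slack.

C1 and C2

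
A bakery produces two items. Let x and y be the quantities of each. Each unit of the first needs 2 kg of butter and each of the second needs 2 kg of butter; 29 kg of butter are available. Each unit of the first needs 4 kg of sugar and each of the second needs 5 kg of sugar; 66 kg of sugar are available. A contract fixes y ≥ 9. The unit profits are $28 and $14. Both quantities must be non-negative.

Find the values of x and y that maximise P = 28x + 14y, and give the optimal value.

Vertices and P = 28x + 14y:
  (0, 66/5) → P = 924/5
  (0, 9) → P = 126
  (21/4, 9) → P = 273

x = 21/4, y = 9, maximum P = 273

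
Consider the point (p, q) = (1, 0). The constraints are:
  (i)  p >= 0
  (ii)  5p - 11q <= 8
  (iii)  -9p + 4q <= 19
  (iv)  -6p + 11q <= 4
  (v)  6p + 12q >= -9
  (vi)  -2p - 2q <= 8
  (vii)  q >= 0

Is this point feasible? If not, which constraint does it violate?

feasible

(i): 1 ≥ 0 ✓
(ii): 5 ≤ 8 ✓
(iii): -9 ≤ 19 ✓
(iv): -6 ≤ 4 ✓
(v): 6 ≥ -9 ✓
(vi): -2 ≤ 8 ✓
(vii): 0 ≥ 0 ✓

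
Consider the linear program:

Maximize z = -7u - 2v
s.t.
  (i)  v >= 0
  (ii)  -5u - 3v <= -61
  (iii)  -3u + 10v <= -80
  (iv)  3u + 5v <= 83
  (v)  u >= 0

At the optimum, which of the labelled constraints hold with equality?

(i) and (iii)

Vertices and z = -7u - 2v:
  (80/3, 0) → z = -560/3
  (83/3, 0) → z = -581/3
  (82/3, 1/5) → z = -2876/15

The maximum is at (80/3, 0). Substituting into each constraint, equality holds for (i) and (iii); the remaining constraints have slack.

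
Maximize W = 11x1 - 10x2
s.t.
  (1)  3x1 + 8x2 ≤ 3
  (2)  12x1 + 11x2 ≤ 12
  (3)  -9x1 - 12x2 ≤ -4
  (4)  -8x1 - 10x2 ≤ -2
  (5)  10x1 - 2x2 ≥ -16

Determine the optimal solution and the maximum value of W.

x1 = 20/9, x2 = -4/3, maximum W = 340/9

Vertices and W = 11x1 - 10x2:
  (1, 0) → W = 11
  (-1/9, 5/12) → W = -97/18
  (20/9, -4/3) → W = 340/9

The binding constraints are 12x1 + 11x2 = 12 and -9x1 - 12x2 = -4.
Solving simultaneously gives x1 = 20/9, x2 = -4/3.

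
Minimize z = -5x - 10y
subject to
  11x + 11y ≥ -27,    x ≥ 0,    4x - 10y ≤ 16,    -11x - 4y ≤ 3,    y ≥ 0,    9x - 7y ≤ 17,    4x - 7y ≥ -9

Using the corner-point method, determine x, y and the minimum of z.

x = 26/5, y = 149/35, minimum z = -480/7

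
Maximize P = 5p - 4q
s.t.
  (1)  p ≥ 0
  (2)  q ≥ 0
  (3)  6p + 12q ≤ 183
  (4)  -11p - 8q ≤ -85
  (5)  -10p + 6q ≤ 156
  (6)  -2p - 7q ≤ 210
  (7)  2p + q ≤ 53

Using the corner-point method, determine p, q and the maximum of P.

p = 53/2, q = 0, maximum P = 265/2

Vertices and P = 5p - 4q:
  (0, 61/4) → P = -61
  (0, 85/8) → P = -85/2
  (85/11, 0) → P = 425/11
  (53/2, 0) → P = 265/2
  (151/6, 8/3) → P = 691/6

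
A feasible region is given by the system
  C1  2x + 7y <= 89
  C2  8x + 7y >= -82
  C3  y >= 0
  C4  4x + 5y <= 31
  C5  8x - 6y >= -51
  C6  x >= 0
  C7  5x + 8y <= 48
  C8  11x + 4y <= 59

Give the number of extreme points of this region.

Of the 28 pairwise boundary intersections, those satisfying every inequality are:
  (0, 0)
  (59/11, 0)
  (8/7, 37/7)
  (57/13, 35/13)
  (0, 6)

5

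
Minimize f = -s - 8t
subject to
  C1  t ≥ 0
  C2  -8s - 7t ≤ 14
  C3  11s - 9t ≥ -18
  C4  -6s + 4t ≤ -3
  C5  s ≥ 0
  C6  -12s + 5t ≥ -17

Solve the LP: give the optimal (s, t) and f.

s = 53/18, t = 11/3, minimum f = -581/18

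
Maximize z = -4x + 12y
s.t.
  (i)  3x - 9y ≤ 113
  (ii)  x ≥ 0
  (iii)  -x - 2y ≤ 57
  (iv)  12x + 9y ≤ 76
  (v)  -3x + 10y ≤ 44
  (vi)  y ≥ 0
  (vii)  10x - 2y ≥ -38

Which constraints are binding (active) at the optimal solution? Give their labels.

Extreme points and z = -4x + 12y:
  (0, 22/5) → z = 264/5
  (0, 0) → z = 0
  (52/21, 36/7) → z = 1088/21
  (19/3, 0) → z = -76/3

The maximum is at (0, 22/5). Substituting into each constraint, equality holds for (ii) and (v); the remaining constraints have slack.

(ii) and (v)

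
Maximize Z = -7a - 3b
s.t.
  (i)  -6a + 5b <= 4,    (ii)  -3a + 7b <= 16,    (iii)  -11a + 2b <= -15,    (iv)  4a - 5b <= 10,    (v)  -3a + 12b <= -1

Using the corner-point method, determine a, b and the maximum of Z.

a = 55/47, b = -50/47, maximum Z = -5

Extreme points and Z = -7a - 3b:
  (55/47, -50/47) → Z = -5
  (89/63, 17/63) → Z = -674/63
  (115/33, 26/33) → Z = -883/33

The optimum lies where -11a + 2b = -15 and 4a - 5b = 10.
Solving simultaneously gives a = 55/47, b = -50/47.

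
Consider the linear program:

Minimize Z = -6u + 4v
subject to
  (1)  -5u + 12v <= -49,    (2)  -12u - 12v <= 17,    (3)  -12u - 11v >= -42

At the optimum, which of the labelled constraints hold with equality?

(2) and (3)

Extreme points and Z = -6u + 4v:
  (32/17, -673/204) → Z = -1249/51
  (1043/199, -378/199) → Z = -7770/199
  (691/12, -59) → Z = -1163/2

The minimum is at (691/12, -59). Substituting into each constraint, equality holds for (2) and (3); the remaining constraints have slack.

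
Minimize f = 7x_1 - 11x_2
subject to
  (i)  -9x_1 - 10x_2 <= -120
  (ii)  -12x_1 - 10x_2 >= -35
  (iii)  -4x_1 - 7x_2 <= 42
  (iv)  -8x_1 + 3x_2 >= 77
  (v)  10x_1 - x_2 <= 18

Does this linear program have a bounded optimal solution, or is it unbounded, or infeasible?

From the feasible point (-85/3, 75/2), moving in the direction (-10, 9) keeps every constraint satisfied while f decreases without bound.

unbounded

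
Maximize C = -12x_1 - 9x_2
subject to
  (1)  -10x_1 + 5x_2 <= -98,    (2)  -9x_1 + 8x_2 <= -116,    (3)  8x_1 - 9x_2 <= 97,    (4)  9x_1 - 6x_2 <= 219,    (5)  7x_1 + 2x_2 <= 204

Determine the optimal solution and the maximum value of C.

x_1 = 268/17, x_2 = 55/17, maximum C = -3711/17

Extreme points and C = -12x_1 - 9x_2:
  (268/17, 55/17) → C = -3711/17
  (932/37, 512/37) → C = -15792/37
  (2030/79, 953/79) → C = -32937/79

At the optimal vertex, -9x_1 + 8x_2 = -116 and 8x_1 - 9x_2 = 97.
Solving simultaneously gives x_1 = 268/17, x_2 = 55/17.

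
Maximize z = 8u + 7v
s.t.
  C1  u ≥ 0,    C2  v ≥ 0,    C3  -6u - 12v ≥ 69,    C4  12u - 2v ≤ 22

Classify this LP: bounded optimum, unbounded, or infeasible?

The boundaries u = 0 and v = 0 meet at (0, 0), but that point violates -6u - 12v ≥ 69. Every candidate vertex is excluded by some other constraint, so the feasible region is empty.

infeasible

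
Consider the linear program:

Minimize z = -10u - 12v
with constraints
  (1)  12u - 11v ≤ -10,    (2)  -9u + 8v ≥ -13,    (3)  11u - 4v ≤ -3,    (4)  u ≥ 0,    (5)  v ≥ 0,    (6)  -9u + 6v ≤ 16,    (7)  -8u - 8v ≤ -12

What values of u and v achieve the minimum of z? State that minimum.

u = 23/15, v = 149/30, minimum z = -1124/15

Extreme points and z = -10u - 12v:
  (23/15, 149/30) → z = -1124/15
  (1/5, 13/10) → z = -88/5
  (0, 8/3) → z = -32
  (0, 3/2) → z = -18

The binding constraints are 11u - 4v = -3 and -9u + 6v = 16.
Solving simultaneously gives u = 23/15, v = 149/30.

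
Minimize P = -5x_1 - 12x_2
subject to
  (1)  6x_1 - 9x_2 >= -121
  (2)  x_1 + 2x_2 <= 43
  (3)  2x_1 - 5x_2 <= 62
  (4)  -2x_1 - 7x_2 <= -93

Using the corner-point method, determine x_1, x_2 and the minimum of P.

x_1 = 145/21, x_2 = 379/21, minimum P = -5273/21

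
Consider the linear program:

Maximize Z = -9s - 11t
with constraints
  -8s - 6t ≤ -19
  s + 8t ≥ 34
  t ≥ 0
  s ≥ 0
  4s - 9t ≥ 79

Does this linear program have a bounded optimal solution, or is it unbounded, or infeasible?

Corner points and Z = -9s - 11t:
  (34, 0) → Z = -306
  (938/41, 57/41) → Z = -9069/41
The feasible region has finitely many vertices and no improving ray; the maximum is -9069/41 at (938/41, 57/41).

bounded optimum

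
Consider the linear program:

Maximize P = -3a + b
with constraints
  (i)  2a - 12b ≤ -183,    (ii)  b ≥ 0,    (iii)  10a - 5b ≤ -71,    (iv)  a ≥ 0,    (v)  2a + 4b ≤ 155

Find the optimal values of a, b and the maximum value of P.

Corner points and P = -3a + b:
  (63/110, 844/55) → P = 1499/110
  (0, 61/4) → P = 61/4
  (491/50, 846/25) → P = 219/50
  (0, 155/4) → P = 155/4

At the optimal vertex, a = 0 and 2a + 4b = 155.
Solving simultaneously gives a = 0, b = 155/4.

a = 0, b = 155/4, maximum P = 155/4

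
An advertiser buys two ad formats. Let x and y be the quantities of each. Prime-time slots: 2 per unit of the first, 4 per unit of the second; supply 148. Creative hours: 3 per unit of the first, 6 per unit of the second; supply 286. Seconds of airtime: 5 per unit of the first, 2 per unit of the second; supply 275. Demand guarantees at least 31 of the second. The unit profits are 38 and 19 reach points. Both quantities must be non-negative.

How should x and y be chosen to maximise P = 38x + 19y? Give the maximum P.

Feasible corners and P = 38x + 19y:
  (0, 37) → P = 703
  (0, 31) → P = 589
  (12, 31) → P = 1045

x = 12, y = 31, maximum P = 1045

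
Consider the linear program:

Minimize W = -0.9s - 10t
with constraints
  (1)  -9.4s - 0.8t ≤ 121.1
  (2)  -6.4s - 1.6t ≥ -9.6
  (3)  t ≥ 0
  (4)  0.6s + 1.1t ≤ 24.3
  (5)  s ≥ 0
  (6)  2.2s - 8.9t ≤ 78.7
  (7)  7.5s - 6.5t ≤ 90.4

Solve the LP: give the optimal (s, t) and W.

s = 0, t = 6, minimum W = -60

Extreme points and W = -0.9s - 10t:
  (1.5, 0) → W = -1.35
  (0, 6) → W = -60
  (0, 0) → W = 0

The binding constraints are -6.4s - 1.6t = -9.6 and s = 0.
Solving simultaneously gives s = 0, t = 6.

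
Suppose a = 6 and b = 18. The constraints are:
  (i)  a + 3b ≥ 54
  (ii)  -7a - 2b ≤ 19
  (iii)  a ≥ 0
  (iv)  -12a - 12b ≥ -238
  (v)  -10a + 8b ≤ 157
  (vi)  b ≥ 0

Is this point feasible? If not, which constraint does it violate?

Constraint (iv): -12a - 12b = -288, which is not ≥ -238. All other constraints are satisfied.

not feasible — violates (iv)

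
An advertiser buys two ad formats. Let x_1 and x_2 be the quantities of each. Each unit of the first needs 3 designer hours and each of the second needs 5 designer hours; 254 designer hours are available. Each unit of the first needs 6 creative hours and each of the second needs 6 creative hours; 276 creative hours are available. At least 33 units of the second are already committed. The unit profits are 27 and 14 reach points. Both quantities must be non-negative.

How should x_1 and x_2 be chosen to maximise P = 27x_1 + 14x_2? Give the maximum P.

x_1 = 13, x_2 = 33, maximum P = 813

Vertices and P = 27x_1 + 14x_2:
  (0, 46) → P = 644
  (0, 33) → P = 462
  (13, 33) → P = 813

The binding constraints are 6x_1 + 6x_2 = 276 and x_2 = 33.
Solving simultaneously gives x_1 = 13, x_2 = 33.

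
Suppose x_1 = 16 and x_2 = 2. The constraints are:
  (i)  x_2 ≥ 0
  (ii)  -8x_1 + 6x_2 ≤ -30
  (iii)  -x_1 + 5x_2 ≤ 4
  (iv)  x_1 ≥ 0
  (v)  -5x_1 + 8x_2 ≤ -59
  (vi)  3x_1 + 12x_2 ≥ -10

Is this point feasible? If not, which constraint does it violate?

(i): 2 ≥ 0 ✓
(ii): -116 ≤ -30 ✓
(iii): -6 ≤ 4 ✓
(iv): 16 ≥ 0 ✓
(v): -64 ≤ -59 ✓
(vi): 72 ≥ -10 ✓

feasible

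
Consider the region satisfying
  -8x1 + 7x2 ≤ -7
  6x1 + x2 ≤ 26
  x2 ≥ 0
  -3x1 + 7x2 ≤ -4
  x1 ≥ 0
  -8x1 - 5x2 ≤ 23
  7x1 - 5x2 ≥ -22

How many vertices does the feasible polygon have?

The feasible vertices (each the meet of two boundaries and inside every other half-plane) are:
  (13/3, 0)
  (62/15, 6/5)
  (4/3, 0)

3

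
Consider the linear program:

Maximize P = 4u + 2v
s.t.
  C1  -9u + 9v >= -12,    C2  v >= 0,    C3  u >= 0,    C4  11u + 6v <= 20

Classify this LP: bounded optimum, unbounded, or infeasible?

bounded optimum

Corner points and P = 4u + 2v:
  (4/3, 0) → P = 16/3
  (28/17, 16/51) → P = 368/51
  (0, 0) → P = 0
  (0, 10/3) → P = 20/3
The feasible region has finitely many vertices and no improving ray; the maximum is 368/51 at (28/17, 16/51).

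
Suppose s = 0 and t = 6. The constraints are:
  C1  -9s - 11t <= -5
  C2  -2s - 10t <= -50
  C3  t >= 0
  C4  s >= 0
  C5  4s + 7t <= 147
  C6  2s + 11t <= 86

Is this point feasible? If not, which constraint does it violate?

feasible

C1: -66 ≤ -5 ✓
C2: -60 ≤ -50 ✓
C3: 6 ≥ 0 ✓
C4: 0 ≥ 0 ✓
C5: 42 ≤ 147 ✓
C6: 66 ≤ 86 ✓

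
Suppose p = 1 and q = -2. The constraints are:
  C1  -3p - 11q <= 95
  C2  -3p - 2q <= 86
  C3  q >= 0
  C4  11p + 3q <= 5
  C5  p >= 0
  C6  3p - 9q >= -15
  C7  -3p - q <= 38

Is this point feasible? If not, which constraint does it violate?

Constraint C3: q = -2, which is not ≥ 0. All other constraints are satisfied.

not feasible — violates C3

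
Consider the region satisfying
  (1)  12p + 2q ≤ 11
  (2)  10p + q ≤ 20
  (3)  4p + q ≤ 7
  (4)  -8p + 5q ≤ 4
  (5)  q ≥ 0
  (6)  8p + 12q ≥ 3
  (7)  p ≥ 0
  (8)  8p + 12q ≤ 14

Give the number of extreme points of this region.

Of the 27 pairwise boundary intersections, those satisfying every inequality are:
  (11/12, 0)
  (13/16, 5/8)
  (0, 4/5)
  (11/68, 18/17)
  (3/8, 0)
  (0, 1/4)

6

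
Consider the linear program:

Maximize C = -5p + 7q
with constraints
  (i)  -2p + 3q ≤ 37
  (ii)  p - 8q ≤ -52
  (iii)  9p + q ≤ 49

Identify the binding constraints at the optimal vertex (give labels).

(i) and (ii)

Extreme points and C = -5p + 7q:
  (-140/13, 67/13) → C = 1169/13
  (110/29, 431/29) → C = 2467/29
  (340/73, 517/73) → C = 1919/73

The maximum is at (-140/13, 67/13). Substituting into each constraint, equality holds for (i) and (ii); the remaining constraints have slack.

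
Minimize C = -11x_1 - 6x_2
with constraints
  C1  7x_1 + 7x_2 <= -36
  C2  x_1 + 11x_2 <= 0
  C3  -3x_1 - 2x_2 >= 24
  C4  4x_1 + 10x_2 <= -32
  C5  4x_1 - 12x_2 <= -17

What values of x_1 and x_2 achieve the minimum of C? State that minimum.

x_1 = -161/22, x_2 = -45/44, minimum C = 953/11

Feasible corners and C = -11x_1 - 6x_2:
  (-176/17, 16/17) → C = 1840/17
  (-8, 0) → C = 88
  (-161/22, -45/44) → C = 953/11
The feasible region is unbounded (it extends along (-11, 1), (-3, -1)), but C strictly increases along every unbounded feasible direction, so there is no improving ray and the minimum is attained at a vertex.

The binding constraints are -3x_1 - 2x_2 = 24 and 4x_1 - 12x_2 = -17.
Solving simultaneously gives x_1 = -161/22, x_2 = -45/44.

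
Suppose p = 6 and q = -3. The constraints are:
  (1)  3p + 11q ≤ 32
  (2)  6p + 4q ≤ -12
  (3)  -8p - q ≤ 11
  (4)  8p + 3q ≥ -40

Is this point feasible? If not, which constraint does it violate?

not feasible — violates (2)

Constraint (2): 6p + 4q = 24, which is not ≤ -12. All other constraints are satisfied.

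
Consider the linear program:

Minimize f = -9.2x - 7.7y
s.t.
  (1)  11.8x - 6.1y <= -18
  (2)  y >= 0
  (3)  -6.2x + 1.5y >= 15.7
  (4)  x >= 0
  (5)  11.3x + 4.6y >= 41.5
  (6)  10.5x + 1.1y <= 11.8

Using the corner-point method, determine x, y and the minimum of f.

x = 0, y = 118/11, minimum f = -413/5

Corner points and f = -9.2x - 7.7y:
  (0, 157/15) → f = -12089/150
  (43/2257, 23801/2257) → f = -1836633/22570
  (0, 118/11) → f = -413/5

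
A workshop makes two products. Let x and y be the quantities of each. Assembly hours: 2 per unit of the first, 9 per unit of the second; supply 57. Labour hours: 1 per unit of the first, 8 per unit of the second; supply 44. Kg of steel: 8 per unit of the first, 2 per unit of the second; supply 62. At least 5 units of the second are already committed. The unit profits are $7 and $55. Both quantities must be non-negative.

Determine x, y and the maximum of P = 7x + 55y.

x = 4, y = 5, maximum P = 303

Extreme points and P = 7x + 55y:
  (0, 11/2) → P = 605/2
  (0, 5) → P = 275
  (4, 5) → P = 303

The optimum lies where x + 8y = 44 and y = 5.
Solving simultaneously gives x = 4, y = 5.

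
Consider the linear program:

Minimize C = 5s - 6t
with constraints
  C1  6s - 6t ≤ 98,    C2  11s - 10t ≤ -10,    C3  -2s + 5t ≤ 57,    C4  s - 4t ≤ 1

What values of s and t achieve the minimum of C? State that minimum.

s = -233/3, t = -59/3, minimum C = -811/3

At the optimal vertex, -2s + 5t = 57 and s - 4t = 1.
Solving simultaneously gives s = -233/3, t = -59/3.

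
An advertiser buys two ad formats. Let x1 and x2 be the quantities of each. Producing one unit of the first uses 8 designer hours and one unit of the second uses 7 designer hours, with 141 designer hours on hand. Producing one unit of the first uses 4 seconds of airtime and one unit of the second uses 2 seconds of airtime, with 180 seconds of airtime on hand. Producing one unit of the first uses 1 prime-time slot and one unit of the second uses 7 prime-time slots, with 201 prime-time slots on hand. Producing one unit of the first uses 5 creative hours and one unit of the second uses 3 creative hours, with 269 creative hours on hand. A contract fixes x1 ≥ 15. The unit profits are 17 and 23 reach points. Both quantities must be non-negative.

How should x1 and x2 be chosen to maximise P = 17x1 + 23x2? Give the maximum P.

x1 = 15, x2 = 3, maximum P = 324

Corner points and P = 17x1 + 23x2:
  (141/8, 0) → P = 2397/8
  (15, 0) → P = 255
  (15, 3) → P = 324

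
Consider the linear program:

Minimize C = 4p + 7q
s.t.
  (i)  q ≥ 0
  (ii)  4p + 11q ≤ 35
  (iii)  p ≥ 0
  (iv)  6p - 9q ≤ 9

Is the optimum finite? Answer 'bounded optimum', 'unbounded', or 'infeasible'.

Corner points and C = 4p + 7q:
  (0, 0) → C = 0
  (3/2, 0) → C = 6
  (0, 35/11) → C = 245/11
  (69/17, 29/17) → C = 479/17
The feasible region has finitely many vertices and no improving ray; the minimum is 0 at (0, 0).

bounded optimum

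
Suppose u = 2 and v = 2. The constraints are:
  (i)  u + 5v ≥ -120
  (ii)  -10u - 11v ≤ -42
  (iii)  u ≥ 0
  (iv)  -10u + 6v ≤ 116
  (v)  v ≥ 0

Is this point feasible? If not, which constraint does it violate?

feasible

(i): 12 ≥ -120 ✓
(ii): -42 ≤ -42 ✓
(iii): 2 ≥ 0 ✓
(iv): -8 ≤ 116 ✓
(v): 2 ≥ 0 ✓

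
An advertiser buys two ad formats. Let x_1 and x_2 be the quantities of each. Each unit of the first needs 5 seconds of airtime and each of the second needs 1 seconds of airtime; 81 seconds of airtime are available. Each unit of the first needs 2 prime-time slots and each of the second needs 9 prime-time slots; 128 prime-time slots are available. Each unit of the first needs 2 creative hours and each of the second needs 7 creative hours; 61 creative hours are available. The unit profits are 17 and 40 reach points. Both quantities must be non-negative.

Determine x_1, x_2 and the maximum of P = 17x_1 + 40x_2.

Feasible corners and P = 17x_1 + 40x_2:
  (0, 0) → P = 0
  (0, 61/7) → P = 2440/7
  (81/5, 0) → P = 1377/5
  (46/3, 13/3) → P = 434

At the optimal vertex, 5x_1 + x_2 = 81 and 2x_1 + 7x_2 = 61.
Solving simultaneously gives x_1 = 46/3, x_2 = 13/3.

x_1 = 46/3, x_2 = 13/3, maximum P = 434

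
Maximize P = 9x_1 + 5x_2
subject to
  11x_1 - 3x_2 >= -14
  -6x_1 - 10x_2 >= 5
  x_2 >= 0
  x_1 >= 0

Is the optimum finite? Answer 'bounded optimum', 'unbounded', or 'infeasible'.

The boundaries 11x_1 - 3x_2 = -14 and -6x_1 - 10x_2 = 5 meet at (-155/128, 29/128), but that point violates x_1 ≥ 0. Every candidate vertex is excluded by some other constraint, so the feasible region is empty.

infeasible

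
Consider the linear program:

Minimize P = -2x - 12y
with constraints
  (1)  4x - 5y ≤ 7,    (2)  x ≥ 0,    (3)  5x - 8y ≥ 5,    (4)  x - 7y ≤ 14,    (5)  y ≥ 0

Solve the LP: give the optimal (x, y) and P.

Extreme points and P = -2x - 12y:
  (31/7, 15/7) → P = -242/7
  (7/4, 0) → P = -7/2
  (1, 0) → P = -2

x = 31/7, y = 15/7, minimum P = -242/7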